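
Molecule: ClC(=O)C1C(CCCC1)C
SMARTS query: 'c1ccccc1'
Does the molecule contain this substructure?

The pattern c1ccccc1 describes six aromatic carbons in a ring — a benzene ring.
The closest candidate here is a methyl group (-CH3), but no six-membered all-carbon aromatic ring is present. No other fragment satisfies the full query, so there is no match.

No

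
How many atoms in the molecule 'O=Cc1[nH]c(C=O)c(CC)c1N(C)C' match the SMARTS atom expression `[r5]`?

5

Check the 14 heavy atoms by environment: 1× n (aromatic, in 5-ring) → match; 4× c (aromatic, in 5-ring) → match; 6× C (acyclic) → no; 2× O (acyclic) → no; 1× N (acyclic) → no.
Summing the matching environments: 1 + 4 = 5 matching atoms.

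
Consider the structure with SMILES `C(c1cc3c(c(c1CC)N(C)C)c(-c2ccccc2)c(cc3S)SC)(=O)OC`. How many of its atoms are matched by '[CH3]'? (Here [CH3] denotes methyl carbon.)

5

The query [CH3] means: aliphatic carbon with exactly three hydrogens.
Check the 28 heavy atoms by environment: 9× c (aromatic, H0) → no; 7× c (aromatic, H1) → no; 1× C (H0) → no; 2× O (H0) → no; 5× C (H3) → match; 1× S (H1) → no; 1× S (H0) → no; 1× C (H2) → no; 1× N (H0) → no.
That gives 5 matching atoms.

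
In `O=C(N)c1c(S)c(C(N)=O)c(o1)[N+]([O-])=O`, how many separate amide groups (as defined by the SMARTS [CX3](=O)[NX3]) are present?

[CX3](=O)[NX3] is the SMARTS for an amide: a carbonyl carbon bonded to a trivalent nitrogen.
The molecule carries 2 separate instances of a primary amide (-C(=O)NH2) meeting every constraint; each maps to a distinct set of atoms, giving 2 matches.

2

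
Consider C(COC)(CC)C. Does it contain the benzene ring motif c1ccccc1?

No

The pattern c1ccccc1 describes six aromatic carbons in a ring — a benzene ring.
The closest candidate here is a methyl group (-CH3), but no six-membered all-carbon aromatic ring is present. No other fragment satisfies the full query, so there is no match.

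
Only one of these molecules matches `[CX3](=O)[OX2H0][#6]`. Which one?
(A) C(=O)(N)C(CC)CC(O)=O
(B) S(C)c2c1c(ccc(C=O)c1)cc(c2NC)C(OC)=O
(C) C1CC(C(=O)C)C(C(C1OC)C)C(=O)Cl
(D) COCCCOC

[CX3](=O)[OX2H0][#6] describes a carbonyl carbon bonded to an oxygen that is itself bonded to carbon (no H on that O) (an ester).
(A) has a carboxylic acid group (-C(=O)OH) but the singly-bonded O carries H (OX2H1, not H0).
(B) contains a methyl-ester group (-C(=O)OCH3), which satisfies every atom and bond constraint.
(C) has a methoxy ether (-OCH3) but the ether oxygen is not adjacent to a C=O carbon.
(D) has a methoxy ether (-OCH3) but the ether oxygen is not adjacent to a C=O carbon.
So the answer is (B).

B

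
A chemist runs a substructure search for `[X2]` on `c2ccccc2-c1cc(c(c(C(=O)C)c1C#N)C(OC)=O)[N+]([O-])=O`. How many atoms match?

2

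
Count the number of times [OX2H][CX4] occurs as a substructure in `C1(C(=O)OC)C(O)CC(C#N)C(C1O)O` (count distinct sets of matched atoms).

3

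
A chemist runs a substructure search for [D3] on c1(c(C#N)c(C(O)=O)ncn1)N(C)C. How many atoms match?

5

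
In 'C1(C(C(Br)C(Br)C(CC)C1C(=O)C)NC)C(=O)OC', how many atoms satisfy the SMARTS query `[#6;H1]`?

6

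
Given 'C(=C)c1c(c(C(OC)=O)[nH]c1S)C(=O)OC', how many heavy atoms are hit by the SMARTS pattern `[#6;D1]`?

3

The query [#6;D1] means: carbon bonded to exactly one heavy atom.
Check the 16 heavy atoms by environment: 1× n (aromatic, D2) → no; 4× c (aromatic, D3) → no; 2× C (D3) → no; 2× O (D1) → no; 2× O (D2) → no; 3× C (D1) → match; 1× S (D1) → no; 1× C (D2) → no.
That gives 3 matching atoms.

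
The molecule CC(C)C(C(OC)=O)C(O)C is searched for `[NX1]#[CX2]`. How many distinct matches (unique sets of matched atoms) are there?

0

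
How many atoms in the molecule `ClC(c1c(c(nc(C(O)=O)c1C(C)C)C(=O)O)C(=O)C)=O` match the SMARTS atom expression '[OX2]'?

2

The query [OX2] means: aliphatic oxygen with two total connections — ether, hydroxyl, or ester single-bond O.
Check the 21 heavy atoms by environment: 1× n (aromatic, X2) → no; 5× c (aromatic, X3) → no; 4× C (X3) → no; 4× O (X1) → no; 1× Cl (X1) → no; 2× O (X2) → match; 4× C (X4) → no.
That gives 2 matching atoms.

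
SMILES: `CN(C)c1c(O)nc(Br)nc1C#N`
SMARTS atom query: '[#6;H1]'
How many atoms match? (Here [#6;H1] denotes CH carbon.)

0

The query [#6;H1] means: any carbon bearing exactly one hydrogen.
Check the 13 heavy atoms by environment: 2× n (aromatic, H0) → no; 4× c (aromatic, H0) → no; 2× N (H0) → no; 2× C (H3) → no; 1× Br (H0) → no; 1× O (H1) → no; 1× C (H0) → no.
No environment satisfies the query, so 0 matching atoms.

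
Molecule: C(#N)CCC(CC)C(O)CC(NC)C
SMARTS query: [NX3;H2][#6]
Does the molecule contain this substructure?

The pattern [NX3;H2][#6] describes a trivalent nitrogen with two H attached to carbon — a primary amine.
The closest candidate here is an N-methylamino group (-NHCH3), but the nitrogen bears two carbons and only one H (H1), not H2. No other fragment satisfies the full query, so there is no match.

No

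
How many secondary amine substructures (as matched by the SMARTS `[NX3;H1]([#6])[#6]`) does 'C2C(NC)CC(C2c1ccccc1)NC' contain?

2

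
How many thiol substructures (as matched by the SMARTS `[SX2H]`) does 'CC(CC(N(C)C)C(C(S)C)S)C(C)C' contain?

[SX2H] is the SMARTS for a thiol: an aliphatic sulfur with two connections, one being H.
The molecule carries 2 separate instances of a thiol (-SH) meeting every constraint; each maps to a distinct set of atoms, giving 2 matches.

2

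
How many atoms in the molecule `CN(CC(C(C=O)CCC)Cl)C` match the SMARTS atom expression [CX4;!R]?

8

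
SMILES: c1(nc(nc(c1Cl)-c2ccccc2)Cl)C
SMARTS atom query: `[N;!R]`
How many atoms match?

0

The query [N;!R] means: aliphatic nitrogen not in a ring.
Check the 15 heavy atoms by environment: 2× n (aromatic, in 6-ring) → no; 10× c (aromatic, in 6-ring) → no; 2× Cl (acyclic) → no; 1× C (acyclic) → no.
No environment satisfies the query, so 0 matching atoms.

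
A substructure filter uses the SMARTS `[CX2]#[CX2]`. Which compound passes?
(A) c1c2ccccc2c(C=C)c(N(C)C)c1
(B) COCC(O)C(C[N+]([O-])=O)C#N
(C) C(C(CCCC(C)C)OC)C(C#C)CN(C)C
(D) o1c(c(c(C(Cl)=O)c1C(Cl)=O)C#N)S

C

[CX2]#[CX2] describes a carbon-carbon triple bond (an alkyne).
(A) has a vinyl group (-CH=CH2) but the C=C is a double bond; both carbons are CX3, not CX2.
(B) has a nitrile (-C#N) but the triple bond is C#N, not C#C.
(C) contains an ethynyl group (-C#CH), which satisfies every atom and bond constraint.
(D) has a nitrile (-C#N) but the triple bond is C#N, not C#C.
So the answer is (C).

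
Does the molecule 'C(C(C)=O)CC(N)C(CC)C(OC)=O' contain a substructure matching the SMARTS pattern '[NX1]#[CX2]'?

No

The pattern [NX1]#[CX2] describes a nitrogen triple-bonded to a two-connected carbon — a nitrile.
The closest candidate here is a primary amino group (-NH2), but the nitrogen is NX3 (three connections), not NX1 triple-bonded. No other fragment satisfies the full query, so there is no match.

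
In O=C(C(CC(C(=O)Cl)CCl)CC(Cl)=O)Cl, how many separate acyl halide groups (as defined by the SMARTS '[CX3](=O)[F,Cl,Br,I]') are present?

3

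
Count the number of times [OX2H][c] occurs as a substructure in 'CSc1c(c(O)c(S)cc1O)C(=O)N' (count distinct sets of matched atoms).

[OX2H][c] is the SMARTS for a phenol: a hydroxyl oxygen attached to an aromatic carbon.
The molecule carries 2 separate instances of a hydroxyl group (-OH) meeting every constraint; each maps to a distinct set of atoms, giving 2 matches.

2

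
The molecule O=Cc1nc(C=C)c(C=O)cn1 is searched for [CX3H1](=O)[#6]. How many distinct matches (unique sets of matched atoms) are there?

2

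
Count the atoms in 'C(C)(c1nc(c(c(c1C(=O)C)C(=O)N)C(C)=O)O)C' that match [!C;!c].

The query [!C;!c] means: neither aliphatic nor aromatic carbon — same as [!#6].
Check the 19 heavy atoms by environment: 1× n (aromatic) → match; 5× c (aromatic) → no; 4× O → match; 8× C → no; 1× N → match.
Summing the matching environments: 1 + 4 + 1 = 6 matching atoms.

6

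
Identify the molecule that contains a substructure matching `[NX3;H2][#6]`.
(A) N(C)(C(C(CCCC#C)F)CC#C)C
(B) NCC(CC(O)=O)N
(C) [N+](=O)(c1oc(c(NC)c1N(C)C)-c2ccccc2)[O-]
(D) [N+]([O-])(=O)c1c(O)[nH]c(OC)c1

[NX3;H2][#6] describes a trivalent nitrogen with two H attached to carbon (a primary amine).
(A) has a dimethylamino group (-N(CH3)2) but the nitrogen has H0, not H2.
(B) contains a primary amino group (-NH2), which satisfies every atom and bond constraint.
(C) has an N-methylamino group (-NHCH3) but the nitrogen bears two carbons and only one H (H1), not H2.
(D) has a nitro group (-[N+](=O)[O-]) but the nitrogen is [N+] with no H, not NX3H2.
So the answer is (B).

B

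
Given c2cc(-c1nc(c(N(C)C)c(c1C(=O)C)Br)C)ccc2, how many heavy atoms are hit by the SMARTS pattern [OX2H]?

0

The query [OX2H] means: aliphatic oxygen with two connections, one of which is H — an -OH oxygen.
Check the 20 heavy atoms by environment: 1× n (aromatic, H0, X2) → no; 6× c (aromatic, H0, X3) → no; 4× C (H3, X4) → no; 1× Br (H0, X1) → no; 5× c (aromatic, H1, X3) → no; 1× C (H0, X3) → no; 1× O (H0, X1) → no; 1× N (H0, X3) → no.
No environment satisfies the query, so 0 matching atoms.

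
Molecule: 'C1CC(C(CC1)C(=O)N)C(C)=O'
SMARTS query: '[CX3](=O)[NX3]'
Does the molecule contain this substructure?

Yes

The pattern [CX3](=O)[NX3] describes a carbonyl carbon bonded to a trivalent nitrogen — an amide.
The molecule carries a primary amide (-C(=O)NH2), whose atoms satisfy every constraint of the query, so the pattern matches.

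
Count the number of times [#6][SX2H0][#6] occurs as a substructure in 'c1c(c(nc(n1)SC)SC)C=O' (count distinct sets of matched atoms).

2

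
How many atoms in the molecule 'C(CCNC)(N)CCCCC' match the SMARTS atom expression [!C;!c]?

2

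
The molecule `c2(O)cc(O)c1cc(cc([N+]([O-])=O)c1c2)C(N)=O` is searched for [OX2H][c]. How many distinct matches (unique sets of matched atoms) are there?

[OX2H][c] is the SMARTS for a phenol: a hydroxyl oxygen attached to an aromatic carbon.
The molecule carries 2 separate instances of a hydroxyl group (-OH) meeting every constraint; each maps to a distinct set of atoms, giving 2 matches.

2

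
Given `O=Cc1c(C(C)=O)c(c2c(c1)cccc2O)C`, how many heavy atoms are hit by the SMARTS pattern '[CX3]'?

2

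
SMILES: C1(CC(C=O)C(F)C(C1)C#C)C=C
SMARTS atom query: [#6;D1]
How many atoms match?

2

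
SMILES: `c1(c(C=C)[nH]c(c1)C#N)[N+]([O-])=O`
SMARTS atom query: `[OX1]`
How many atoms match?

2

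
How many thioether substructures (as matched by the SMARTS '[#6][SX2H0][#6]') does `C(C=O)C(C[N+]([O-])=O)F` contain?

[#6][SX2H0][#6] is the SMARTS for a thioether: an aliphatic sulfur bridging two carbons with no H on the sulfur.
No fragment in the molecule satisfies every constraint, giving 0 matches.

0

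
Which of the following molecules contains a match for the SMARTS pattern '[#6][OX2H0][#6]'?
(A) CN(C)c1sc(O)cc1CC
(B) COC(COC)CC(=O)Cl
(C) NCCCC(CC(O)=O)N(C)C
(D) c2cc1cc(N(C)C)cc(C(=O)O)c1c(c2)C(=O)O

B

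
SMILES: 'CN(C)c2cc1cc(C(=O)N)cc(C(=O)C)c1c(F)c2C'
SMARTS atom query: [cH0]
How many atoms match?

7

The query [cH0] means: aromatic carbon with no attached hydrogen (substituted or ring-fusion).
Check the 21 heavy atoms by environment: 7× c (aromatic, H0) → match; 3× c (aromatic, H1) → no; 4× C (H3) → no; 1× N (H0) → no; 1× F (H0) → no; 2× C (H0) → no; 2× O (H0) → no; 1× N (H2) → no.
That gives 7 matching atoms.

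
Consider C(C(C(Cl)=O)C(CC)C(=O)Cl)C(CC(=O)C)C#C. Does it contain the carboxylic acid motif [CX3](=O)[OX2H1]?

No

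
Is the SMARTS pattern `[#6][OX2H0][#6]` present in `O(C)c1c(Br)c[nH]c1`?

Yes

The pattern [#6][OX2H0][#6] describes an aliphatic oxygen bridging two carbons with no H on the oxygen — an ether.
The molecule carries a methoxy ether (-OCH3), whose atoms satisfy every constraint of the query, so the pattern matches.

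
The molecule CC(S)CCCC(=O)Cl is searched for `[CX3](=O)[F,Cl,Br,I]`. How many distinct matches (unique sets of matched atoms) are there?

1

[CX3](=O)[F,Cl,Br,I] is the SMARTS for an acyl halide: a carbonyl carbon bonded to a halogen.
Exactly one fragment in the molecule meets all constraints, giving 1 match.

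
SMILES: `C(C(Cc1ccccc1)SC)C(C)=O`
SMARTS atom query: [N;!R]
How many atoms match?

0

The query [N;!R] means: aliphatic nitrogen not in a ring.
Check the 14 heavy atoms by environment: 6× C (acyclic) → no; 1× S (acyclic) → no; 1× O (acyclic) → no; 6× c (aromatic, in 6-ring) → no.
No environment satisfies the query, so 0 matching atoms.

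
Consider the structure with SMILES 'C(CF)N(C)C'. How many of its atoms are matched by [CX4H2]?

2

The query [CX4H2] means: sp3 carbon (X4) with exactly two hydrogens.
Check the 6 heavy atoms by environment: 2× C (H2, X4) → match; 1× N (H0, X3) → no; 2× C (H3, X4) → no; 1× F (H0, X1) → no.
That gives 2 matching atoms.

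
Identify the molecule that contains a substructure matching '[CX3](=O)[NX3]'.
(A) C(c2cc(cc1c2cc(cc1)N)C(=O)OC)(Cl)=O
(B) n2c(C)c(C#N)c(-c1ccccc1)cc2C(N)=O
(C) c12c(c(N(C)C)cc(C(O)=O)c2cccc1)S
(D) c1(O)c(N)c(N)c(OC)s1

B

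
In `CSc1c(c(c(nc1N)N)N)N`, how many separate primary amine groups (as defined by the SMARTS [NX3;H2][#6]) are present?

[NX3;H2][#6] is the SMARTS for a primary amine: a trivalent nitrogen with two H attached to carbon.
The molecule carries 4 separate instances of a primary amino group (-NH2) meeting every constraint; each maps to a distinct set of atoms, giving 4 matches.

4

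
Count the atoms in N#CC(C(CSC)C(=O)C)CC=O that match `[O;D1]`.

2

The query [O;D1] means: aliphatic oxygen bonded to exactly one heavy atom.
Check the 13 heavy atoms by environment: 4× C (D2) → no; 3× C (D3) → no; 2× O (D1) → match; 2× C (D1) → no; 1× N (D1) → no; 1× S (D2) → no.
That gives 2 matching atoms.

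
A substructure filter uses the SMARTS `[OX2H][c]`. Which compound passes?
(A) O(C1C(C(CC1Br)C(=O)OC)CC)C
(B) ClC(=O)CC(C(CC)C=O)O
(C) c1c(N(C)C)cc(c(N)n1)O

[OX2H][c] describes a hydroxyl oxygen attached to an aromatic carbon (a phenol).
(A) has a methoxy ether (-OCH3) but the oxygen has H0, not H1.
(B) has a hydroxyl group (-OH) but the -OH is on an aliphatic carbon, not an aromatic c.
(C) contains a hydroxyl group (-OH), which satisfies every atom and bond constraint.
So the answer is (C).

C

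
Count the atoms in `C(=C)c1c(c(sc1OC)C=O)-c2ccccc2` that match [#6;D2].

The query [#6;D2] means: any carbon bonded to exactly two heavy atoms.
Check the 17 heavy atoms by environment: 1× s (aromatic, D2) → no; 5× c (aromatic, D3) → no; 2× C (D2) → match; 2× C (D1) → no; 1× O (D1) → no; 5× c (aromatic, D2) → match; 1× O (D2) → no.
Summing the matching environments: 2 + 5 = 7 matching atoms.

7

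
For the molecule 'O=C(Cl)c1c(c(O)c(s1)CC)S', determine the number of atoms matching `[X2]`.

3

Check the 12 heavy atoms by environment: 1× s (aromatic, X2) → match; 4× c (aromatic, X3) → no; 1× O (X2) → match; 1× C (X3) → no; 1× O (X1) → no; 1× Cl (X1) → no; 1× S (X2) → match; 2× C (X4) → no.
Summing the matching environments: 1 + 1 + 1 = 3 matching atoms.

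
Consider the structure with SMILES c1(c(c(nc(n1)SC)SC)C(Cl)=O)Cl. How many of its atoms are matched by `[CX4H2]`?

0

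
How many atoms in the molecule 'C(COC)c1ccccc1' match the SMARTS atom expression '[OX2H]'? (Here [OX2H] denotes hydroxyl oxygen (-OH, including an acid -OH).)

The query [OX2H] means: aliphatic oxygen with two connections, one of which is H — an -OH oxygen.
Check the 10 heavy atoms by environment: 2× C (H2, X4) → no; 1× c (aromatic, H0, X3) → no; 5× c (aromatic, H1, X3) → no; 1× O (H0, X2) → no; 1× C (H3, X4) → no.
No environment satisfies the query, so 0 matching atoms.

0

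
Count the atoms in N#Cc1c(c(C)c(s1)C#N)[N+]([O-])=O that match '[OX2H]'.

0

The query [OX2H] means: aliphatic oxygen with two connections, one of which is H — an -OH oxygen.
Check the 13 heavy atoms by environment: 1× s (aromatic, H0, X2) → no; 4× c (aromatic, H0, X3) → no; 2× C (H0, X2) → no; 2× N (H0, X1) → no; 1× C (H3, X4) → no; 1× N (charge +1, H0, X3) → no; 1× O (charge -1, H0, X1) → no; 1× O (H0, X1) → no.
No environment satisfies the query, so 0 matching atoms.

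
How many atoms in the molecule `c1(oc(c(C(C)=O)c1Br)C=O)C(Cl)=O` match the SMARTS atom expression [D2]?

The query [D2] means: atom with exactly two heavy-atom neighbours.
Check the 14 heavy atoms by environment: 1× o (aromatic, D2) → match; 4× c (aromatic, D3) → no; 2× C (D3) → no; 3× O (D1) → no; 1× C (D1) → no; 1× Cl (D1) → no; 1× C (D2) → match; 1× Br (D1) → no.
Summing the matching environments: 1 + 1 = 2 matching atoms.

2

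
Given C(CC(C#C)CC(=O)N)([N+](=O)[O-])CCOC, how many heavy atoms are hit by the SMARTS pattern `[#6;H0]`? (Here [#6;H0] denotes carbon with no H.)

The query [#6;H0] means: any carbon with no attached hydrogen.
Check the 16 heavy atoms by environment: 4× C (H2) → no; 3× C (H1) → no; 2× C (H0) → match; 3× O (H0) → no; 1× N (H2) → no; 1× N (charge +1, H0) → no; 1× O (charge -1, H0) → no; 1× C (H3) → no.
That gives 2 matching atoms.

2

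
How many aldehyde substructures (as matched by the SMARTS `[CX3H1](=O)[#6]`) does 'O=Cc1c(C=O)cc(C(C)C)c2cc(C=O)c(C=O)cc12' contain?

4

[CX3H1](=O)[#6] is the SMARTS for an aldehyde: an sp2 carbon with one H, double-bonded to O and single-bonded to carbon.
The molecule carries 4 separate instances of an aldehyde (-CHO) meeting every constraint; each maps to a distinct set of atoms, giving 4 matches.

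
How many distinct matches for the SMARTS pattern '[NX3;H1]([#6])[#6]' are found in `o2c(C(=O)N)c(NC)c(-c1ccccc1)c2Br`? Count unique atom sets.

[NX3;H1]([#6])[#6] is the SMARTS for a secondary amine: a trivalent nitrogen with one H, bonded to two carbons.
Exactly one fragment in the molecule meets all constraints, giving 1 match.

1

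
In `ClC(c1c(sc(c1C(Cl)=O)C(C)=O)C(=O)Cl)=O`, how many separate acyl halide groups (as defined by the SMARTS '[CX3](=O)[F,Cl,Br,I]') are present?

3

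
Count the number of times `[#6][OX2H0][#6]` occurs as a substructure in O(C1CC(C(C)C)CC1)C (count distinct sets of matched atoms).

1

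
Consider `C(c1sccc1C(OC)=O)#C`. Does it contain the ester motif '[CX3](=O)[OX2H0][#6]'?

Yes

The pattern [CX3](=O)[OX2H0][#6] describes a carbonyl carbon bonded to an oxygen that is itself bonded to carbon (no H on that O) — an ester.
The molecule carries a methyl-ester group (-C(=O)OCH3), whose atoms satisfy every constraint of the query, so the pattern matches.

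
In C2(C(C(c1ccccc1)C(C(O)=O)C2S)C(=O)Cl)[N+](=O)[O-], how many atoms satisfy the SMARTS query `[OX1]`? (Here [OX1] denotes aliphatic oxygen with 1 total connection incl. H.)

4

The query [OX1] means: aliphatic oxygen with one total connection — typically a carbonyl =O or an oxide.
Check the 21 heavy atoms by environment: 5× C (X4) → no; 1× N (charge +1, X3) → no; 1× O (charge -1, X1) → match; 3× O (X1) → match; 6× c (aromatic, X3) → no; 2× C (X3) → no; 1× Cl (X1) → no; 1× S (X2) → no; 1× O (X2) → no.
Summing the matching environments: 1 + 3 = 4 matching atoms.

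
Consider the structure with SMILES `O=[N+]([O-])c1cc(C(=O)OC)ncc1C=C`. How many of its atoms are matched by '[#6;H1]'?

3

Check the 15 heavy atoms by environment: 1× n (aromatic, H0) → no; 3× c (aromatic, H0) → no; 2× c (aromatic, H1) → match; 1× C (H1) → match; 1× C (H2) → no; 1× C (H0) → no; 3× O (H0) → no; 1× C (H3) → no; 1× N (charge +1, H0) → no; 1× O (charge -1, H0) → no.
Summing the matching environments: 2 + 1 = 3 matching atoms.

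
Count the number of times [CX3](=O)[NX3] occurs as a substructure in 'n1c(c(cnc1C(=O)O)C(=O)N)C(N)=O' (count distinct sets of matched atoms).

2

[CX3](=O)[NX3] is the SMARTS for an amide: a carbonyl carbon bonded to a trivalent nitrogen.
The molecule carries 2 separate instances of a primary amide (-C(=O)NH2) meeting every constraint; each maps to a distinct set of atoms, giving 2 matches.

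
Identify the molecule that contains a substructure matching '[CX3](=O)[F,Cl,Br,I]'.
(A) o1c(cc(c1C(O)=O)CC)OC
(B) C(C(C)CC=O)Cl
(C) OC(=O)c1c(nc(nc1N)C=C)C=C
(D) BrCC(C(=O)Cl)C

D

[CX3](=O)[F,Cl,Br,I] describes a carbonyl carbon bonded to a halogen (an acyl halide).
(A) has a carboxylic acid group (-C(=O)OH) but the carbonyl is bonded to -OH, not to a halogen.
(B) has a chloro substituent but the Cl is not on a carbonyl carbon.
(C) has a carboxylic acid group (-C(=O)OH) but the carbonyl is bonded to -OH, not to a halogen.
(D) contains an acyl chloride (-C(=O)Cl), which satisfies every atom and bond constraint.
So the answer is (D).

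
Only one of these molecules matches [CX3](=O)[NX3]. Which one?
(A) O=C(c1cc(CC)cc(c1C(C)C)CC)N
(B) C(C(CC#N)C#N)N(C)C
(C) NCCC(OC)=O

[CX3](=O)[NX3] describes a carbonyl carbon bonded to a trivalent nitrogen (an amide).
(A) contains a primary amide (-C(=O)NH2), which satisfies every atom and bond constraint.
(B) has a nitrile (-C#N) but the nitrile N is NX1 (triple-bonded), not NX3.
(C) has a methyl-ester group (-C(=O)OCH3) but the carbonyl is bonded to O, not to an NX3 nitrogen.
So the answer is (A).

A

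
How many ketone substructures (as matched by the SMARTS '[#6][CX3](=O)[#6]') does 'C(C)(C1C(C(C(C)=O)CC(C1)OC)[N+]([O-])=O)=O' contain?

2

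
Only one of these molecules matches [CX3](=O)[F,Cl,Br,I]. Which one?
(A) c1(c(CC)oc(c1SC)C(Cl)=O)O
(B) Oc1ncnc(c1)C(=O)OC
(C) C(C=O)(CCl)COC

[CX3](=O)[F,Cl,Br,I] describes a carbonyl carbon bonded to a halogen (an acyl halide).
(A) contains an acyl chloride (-C(=O)Cl), which satisfies every atom and bond constraint.
(B) has a methyl-ester group (-C(=O)OCH3) but the carbonyl is bonded to -O-C, not to a halogen.
(C) has a chloro substituent but the Cl is not on a carbonyl carbon.
So the answer is (A).

A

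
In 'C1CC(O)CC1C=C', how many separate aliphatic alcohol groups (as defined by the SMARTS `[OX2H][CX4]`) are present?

[OX2H][CX4] is the SMARTS for an aliphatic alcohol: a hydroxyl oxygen bound to an sp3 (X4) carbon.
Exactly one fragment in the molecule meets all constraints, giving 1 match.

1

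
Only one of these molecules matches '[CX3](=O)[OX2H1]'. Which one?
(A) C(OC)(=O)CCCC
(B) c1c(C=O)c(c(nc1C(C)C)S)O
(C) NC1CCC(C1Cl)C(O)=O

C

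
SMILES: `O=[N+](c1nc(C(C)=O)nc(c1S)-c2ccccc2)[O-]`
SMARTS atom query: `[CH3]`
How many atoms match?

1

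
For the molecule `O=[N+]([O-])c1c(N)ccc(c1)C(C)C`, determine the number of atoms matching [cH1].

3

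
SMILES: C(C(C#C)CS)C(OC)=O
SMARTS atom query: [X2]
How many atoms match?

The query [X2] means: any atom with exactly two total connections (bonds + H).
Check the 10 heavy atoms by environment: 4× C (X4) → no; 2× C (X2) → match; 1× S (X2) → match; 1× C (X3) → no; 1× O (X1) → no; 1× O (X2) → match.
Summing the matching environments: 2 + 1 + 1 = 4 matching atoms.

4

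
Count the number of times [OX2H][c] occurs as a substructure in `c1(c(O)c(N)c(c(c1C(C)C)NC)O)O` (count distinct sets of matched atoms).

3

[OX2H][c] is the SMARTS for a phenol: a hydroxyl oxygen attached to an aromatic carbon.
The molecule carries 3 separate instances of a hydroxyl group (-OH) meeting every constraint; each maps to a distinct set of atoms, giving 3 matches.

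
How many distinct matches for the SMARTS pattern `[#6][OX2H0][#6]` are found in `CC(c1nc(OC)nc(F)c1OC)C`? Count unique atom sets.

2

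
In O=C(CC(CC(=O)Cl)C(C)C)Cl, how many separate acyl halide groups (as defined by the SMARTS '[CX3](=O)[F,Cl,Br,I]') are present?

2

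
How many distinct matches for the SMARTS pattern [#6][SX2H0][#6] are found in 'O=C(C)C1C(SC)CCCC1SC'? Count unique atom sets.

2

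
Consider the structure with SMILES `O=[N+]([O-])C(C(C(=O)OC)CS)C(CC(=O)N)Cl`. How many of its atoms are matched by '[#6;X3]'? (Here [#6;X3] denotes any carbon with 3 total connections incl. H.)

2

The query [#6;X3] means: any carbon (aromatic or not) with three total connections.
Check the 17 heavy atoms by environment: 6× C (X4) → no; 2× C (X3) → match; 3× O (X1) → no; 1× O (X2) → no; 1× Cl (X1) → no; 1× N (X3) → no; 1× S (X2) → no; 1× N (charge +1, X3) → no; 1× O (charge -1, X1) → no.
That gives 2 matching atoms.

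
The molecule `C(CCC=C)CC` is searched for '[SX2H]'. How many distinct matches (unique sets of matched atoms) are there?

[SX2H] is the SMARTS for a thiol: an aliphatic sulfur with two connections, one being H.
No fragment in the molecule satisfies every constraint, giving 0 matches.

0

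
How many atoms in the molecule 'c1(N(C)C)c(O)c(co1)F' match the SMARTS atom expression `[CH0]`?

0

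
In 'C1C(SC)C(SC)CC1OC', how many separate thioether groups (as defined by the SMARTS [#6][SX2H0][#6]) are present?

2

[#6][SX2H0][#6] is the SMARTS for a thioether: an aliphatic sulfur bridging two carbons with no H on the sulfur.
The molecule carries 2 separate instances of a methylthio ether (-SCH3) meeting every constraint; each maps to a distinct set of atoms, giving 2 matches.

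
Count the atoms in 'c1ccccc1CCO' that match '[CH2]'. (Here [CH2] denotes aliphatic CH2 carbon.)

The query [CH2] means: aliphatic carbon with exactly two hydrogens.
Check the 9 heavy atoms by environment: 2× C (H2) → match; 1× c (aromatic, H0) → no; 5× c (aromatic, H1) → no; 1× O (H1) → no.
That gives 2 matching atoms.

2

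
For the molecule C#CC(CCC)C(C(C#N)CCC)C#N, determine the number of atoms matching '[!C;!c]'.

The query [!C;!c] means: neither aliphatic nor aromatic carbon — same as [!#6].
Check the 15 heavy atoms by environment: 13× C → no; 2× N → match.
That gives 2 matching atoms.

2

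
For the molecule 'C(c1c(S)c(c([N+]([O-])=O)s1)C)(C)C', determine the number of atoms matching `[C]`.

4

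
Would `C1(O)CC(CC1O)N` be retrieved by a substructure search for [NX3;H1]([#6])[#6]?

No

The pattern [NX3;H1]([#6])[#6] describes a trivalent nitrogen with one H, bonded to two carbons — a secondary amine.
The closest candidate here is a primary amino group (-NH2), but the nitrogen has H2 and only one carbon neighbour. No other fragment satisfies the full query, so there is no match.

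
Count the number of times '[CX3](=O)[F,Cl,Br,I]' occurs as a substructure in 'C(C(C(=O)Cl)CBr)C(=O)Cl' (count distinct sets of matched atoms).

2

[CX3](=O)[F,Cl,Br,I] is the SMARTS for an acyl halide: a carbonyl carbon bonded to a halogen.
The molecule carries 2 separate instances of an acyl chloride (-C(=O)Cl) meeting every constraint; each maps to a distinct set of atoms, giving 2 matches.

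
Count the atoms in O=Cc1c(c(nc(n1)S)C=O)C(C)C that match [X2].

The query [X2] means: any atom with exactly two total connections (bonds + H).
Check the 14 heavy atoms by environment: 2× n (aromatic, X2) → match; 4× c (aromatic, X3) → no; 3× C (X4) → no; 2× C (X3) → no; 2× O (X1) → no; 1× S (X2) → match.
Summing the matching environments: 2 + 1 = 3 matching atoms.

3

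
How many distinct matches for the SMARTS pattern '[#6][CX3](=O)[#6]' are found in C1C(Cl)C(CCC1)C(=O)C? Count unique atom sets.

[#6][CX3](=O)[#6] is the SMARTS for a ketone: a carbonyl carbon (no H) flanked by two carbons.
Exactly one fragment in the molecule meets all constraints, giving 1 match.

1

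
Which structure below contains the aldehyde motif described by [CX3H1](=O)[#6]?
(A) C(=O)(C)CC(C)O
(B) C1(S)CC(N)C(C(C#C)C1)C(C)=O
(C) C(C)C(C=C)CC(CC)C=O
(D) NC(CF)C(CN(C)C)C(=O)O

C

[CX3H1](=O)[#6] describes an sp2 carbon with one H, double-bonded to O and single-bonded to carbon (an aldehyde).
(A) has an acetyl/ketone group (-C(=O)CH3) but the carbonyl carbon has H0 (two carbon neighbours), not H1.
(B) has an acetyl/ketone group (-C(=O)CH3) but the carbonyl carbon has H0 (two carbon neighbours), not H1.
(C) contains an aldehyde (-CHO), which satisfies every atom and bond constraint.
(D) has a carboxylic acid group (-C(=O)OH) but the carbonyl carbon has H0 and is bonded to O, not H1.
So the answer is (C).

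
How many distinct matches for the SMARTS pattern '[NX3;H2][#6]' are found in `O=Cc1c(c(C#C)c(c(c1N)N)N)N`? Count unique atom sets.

[NX3;H2][#6] is the SMARTS for a primary amine: a trivalent nitrogen with two H attached to carbon.
The molecule carries 4 separate instances of a primary amino group (-NH2) meeting every constraint; each maps to a distinct set of atoms, giving 4 matches.

4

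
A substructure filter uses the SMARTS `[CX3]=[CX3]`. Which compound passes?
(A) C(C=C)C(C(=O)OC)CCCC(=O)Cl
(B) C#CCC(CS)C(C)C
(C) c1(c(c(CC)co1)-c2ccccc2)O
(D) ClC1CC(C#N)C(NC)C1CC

A

[CX3]=[CX3] describes a non-aromatic C=C double bond between two sp2 carbons (an alkene).
(A) contains a vinyl group (-CH=CH2), which satisfies every atom and bond constraint.
(B) has an ethynyl group (-C#CH) but the C-C bond is a triple bond, not a double bond.
(C) has an ethyl group (-CH2CH3) but its C-C bond is a single bond between CX4 carbons, not CX3=CX3.
(D) has an ethyl group (-CH2CH3) but its C-C bond is a single bond between CX4 carbons, not CX3=CX3.
So the answer is (A).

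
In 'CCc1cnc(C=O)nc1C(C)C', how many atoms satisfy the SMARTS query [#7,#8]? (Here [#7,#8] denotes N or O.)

3

Check the 13 heavy atoms by environment: 2× n (aromatic) → match; 4× c (aromatic) → no; 6× C → no; 1× O → match.
Summing the matching environments: 2 + 1 = 3 matching atoms.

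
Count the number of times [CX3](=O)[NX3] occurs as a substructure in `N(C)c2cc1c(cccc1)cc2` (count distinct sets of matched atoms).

0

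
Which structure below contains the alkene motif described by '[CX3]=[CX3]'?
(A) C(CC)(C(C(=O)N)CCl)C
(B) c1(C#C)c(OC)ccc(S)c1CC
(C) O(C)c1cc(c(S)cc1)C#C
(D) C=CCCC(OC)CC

D

[CX3]=[CX3] describes a non-aromatic C=C double bond between two sp2 carbons (an alkene).
(A) has an ethyl group (-CH2CH3) but its C-C bond is a single bond between CX4 carbons, not CX3=CX3.
(B) has an ethyl group (-CH2CH3) but its C-C bond is a single bond between CX4 carbons, not CX3=CX3.
(C) has an ethynyl group (-C#CH) but the C-C bond is a triple bond, not a double bond.
(D) contains a vinyl group (-CH=CH2), which satisfies every atom and bond constraint.
So the answer is (D).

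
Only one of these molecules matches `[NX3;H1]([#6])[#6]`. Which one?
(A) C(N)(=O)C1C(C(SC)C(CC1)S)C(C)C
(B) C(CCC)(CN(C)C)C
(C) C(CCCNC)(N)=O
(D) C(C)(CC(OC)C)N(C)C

C

[NX3;H1]([#6])[#6] describes a trivalent nitrogen with one H, bonded to two carbons (a secondary amine).
(A) has a primary amide (-C(=O)NH2) but the -C(=O)NH2 nitrogen has H2, not H1.
(B) has a dimethylamino group (-N(CH3)2) but the nitrogen has H0, not H1.
(C) contains an N-methylamino group (-NHCH3), which satisfies every atom and bond constraint.
(D) has a dimethylamino group (-N(CH3)2) but the nitrogen has H0, not H1.
So the answer is (C).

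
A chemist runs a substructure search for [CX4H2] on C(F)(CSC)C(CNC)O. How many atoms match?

2

The query [CX4H2] means: sp3 carbon (X4) with exactly two hydrogens.
Check the 10 heavy atoms by environment: 2× C (H2, X4) → match; 2× C (H1, X4) → no; 1× S (H0, X2) → no; 2× C (H3, X4) → no; 1× O (H1, X2) → no; 1× F (H0, X1) → no; 1× N (H1, X3) → no.
That gives 2 matching atoms.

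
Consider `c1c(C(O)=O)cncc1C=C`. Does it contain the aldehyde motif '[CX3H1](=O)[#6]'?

The pattern [CX3H1](=O)[#6] describes an sp2 carbon with one H, double-bonded to O and single-bonded to carbon — an aldehyde.
The closest candidate here is a carboxylic acid group (-C(=O)OH), but the carbonyl carbon has H0 and is bonded to O, not H1. No other fragment satisfies the full query, so there is no match.

No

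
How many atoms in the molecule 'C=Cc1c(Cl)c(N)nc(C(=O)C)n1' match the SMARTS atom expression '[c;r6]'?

4

The query [c;r6] means: aromatic carbon that belongs to a six-membered ring.
Check the 13 heavy atoms by environment: 2× n (aromatic, in 6-ring) → no; 4× c (aromatic, in 6-ring) → match; 4× C (acyclic) → no; 1× O (acyclic) → no; 1× N (acyclic) → no; 1× Cl (acyclic) → no.
That gives 4 matching atoms.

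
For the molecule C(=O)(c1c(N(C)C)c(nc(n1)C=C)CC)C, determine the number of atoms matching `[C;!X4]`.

The query [C;!X4] means: aliphatic carbon that does not have four total connections.
Check the 16 heavy atoms by environment: 2× n (aromatic, X2) → no; 4× c (aromatic, X3) → no; 3× C (X3) → match; 1× O (X1) → no; 5× C (X4) → no; 1× N (X3) → no.
That gives 3 matching atoms.

3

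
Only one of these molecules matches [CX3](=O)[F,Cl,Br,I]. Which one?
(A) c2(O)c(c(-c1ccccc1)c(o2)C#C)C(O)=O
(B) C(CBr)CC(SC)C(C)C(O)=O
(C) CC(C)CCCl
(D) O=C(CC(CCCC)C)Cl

[CX3](=O)[F,Cl,Br,I] describes a carbonyl carbon bonded to a halogen (an acyl halide).
(A) has a carboxylic acid group (-C(=O)OH) but the carbonyl is bonded to -OH, not to a halogen.
(B) has a carboxylic acid group (-C(=O)OH) but the carbonyl is bonded to -OH, not to a halogen.
(C) has a chloro substituent but the Cl is not on a carbonyl carbon.
(D) contains an acyl chloride (-C(=O)Cl), which satisfies every atom and bond constraint.
So the answer is (D).

D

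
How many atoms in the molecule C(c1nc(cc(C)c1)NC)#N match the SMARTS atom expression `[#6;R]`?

5

Check the 11 heavy atoms by environment: 1× n (aromatic, in 6-ring) → no; 5× c (aromatic, in 6-ring) → match; 3× C (acyclic) → no; 2× N (acyclic) → no.
That gives 5 matching atoms.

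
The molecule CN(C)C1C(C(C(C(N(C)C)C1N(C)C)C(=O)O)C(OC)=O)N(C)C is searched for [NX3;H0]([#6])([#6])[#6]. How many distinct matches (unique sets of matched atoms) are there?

[NX3;H0]([#6])([#6])[#6] is the SMARTS for a tertiary amine: a trivalent nitrogen with no H, bonded to three carbons.
The molecule carries 4 separate instances of a dimethylamino group (-N(CH3)2) meeting every constraint; each maps to a distinct set of atoms, giving 4 matches.

4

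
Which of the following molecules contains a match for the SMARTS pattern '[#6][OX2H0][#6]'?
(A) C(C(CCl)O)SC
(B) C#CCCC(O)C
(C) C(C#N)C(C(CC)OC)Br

C

[#6][OX2H0][#6] describes an aliphatic oxygen bridging two carbons with no H on the oxygen (an ether).
(A) has a hydroxyl group (-OH) but the oxygen has H1, not H0 bridging two carbons.
(B) has a hydroxyl group (-OH) but the oxygen has H1, not H0 bridging two carbons.
(C) contains a methoxy ether (-OCH3), which satisfies every atom and bond constraint.
So the answer is (C).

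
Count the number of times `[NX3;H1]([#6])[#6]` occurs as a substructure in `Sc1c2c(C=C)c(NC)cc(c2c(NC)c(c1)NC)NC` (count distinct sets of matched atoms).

4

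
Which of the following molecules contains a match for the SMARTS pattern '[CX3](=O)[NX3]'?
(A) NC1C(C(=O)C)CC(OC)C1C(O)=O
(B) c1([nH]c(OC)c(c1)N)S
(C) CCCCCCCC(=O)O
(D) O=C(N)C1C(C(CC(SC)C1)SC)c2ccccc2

D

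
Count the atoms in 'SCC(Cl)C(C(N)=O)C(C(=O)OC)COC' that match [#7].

1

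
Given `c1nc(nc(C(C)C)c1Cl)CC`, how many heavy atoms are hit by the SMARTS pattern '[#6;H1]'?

2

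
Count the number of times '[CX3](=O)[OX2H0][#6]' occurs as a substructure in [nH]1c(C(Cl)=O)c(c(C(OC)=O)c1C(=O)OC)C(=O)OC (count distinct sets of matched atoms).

3

[CX3](=O)[OX2H0][#6] is the SMARTS for an ester: a carbonyl carbon bonded to an oxygen that is itself bonded to carbon (no H on that O).
The molecule carries 3 separate instances of a methyl-ester group (-C(=O)OCH3) meeting every constraint; each maps to a distinct set of atoms, giving 3 matches.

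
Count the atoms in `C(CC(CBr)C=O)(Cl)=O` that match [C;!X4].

2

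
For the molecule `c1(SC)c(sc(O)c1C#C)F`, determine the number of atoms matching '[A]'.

6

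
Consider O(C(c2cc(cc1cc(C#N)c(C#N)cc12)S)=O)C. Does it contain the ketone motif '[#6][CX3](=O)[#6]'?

The pattern [#6][CX3](=O)[#6] describes a carbonyl carbon (no H) flanked by two carbons — a ketone.
The closest candidate here is a methyl-ester group (-C(=O)OCH3), but one neighbour of the carbonyl carbon is O, not C. No other fragment satisfies the full query, so there is no match.

No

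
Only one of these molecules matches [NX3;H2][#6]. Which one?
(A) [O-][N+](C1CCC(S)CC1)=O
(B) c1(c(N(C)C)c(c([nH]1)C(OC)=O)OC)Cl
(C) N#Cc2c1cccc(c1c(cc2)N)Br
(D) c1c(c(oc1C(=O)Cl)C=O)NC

C

[NX3;H2][#6] describes a trivalent nitrogen with two H attached to carbon (a primary amine).
(A) has a nitro group (-[N+](=O)[O-]) but the nitrogen is [N+] with no H, not NX3H2.
(B) has a dimethylamino group (-N(CH3)2) but the nitrogen has H0, not H2.
(C) contains a primary amino group (-NH2), which satisfies every atom and bond constraint.
(D) has an N-methylamino group (-NHCH3) but the nitrogen bears two carbons and only one H (H1), not H2.
So the answer is (C).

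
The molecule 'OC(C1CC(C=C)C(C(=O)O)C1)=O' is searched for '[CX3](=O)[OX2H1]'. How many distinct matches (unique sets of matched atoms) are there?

2

[CX3](=O)[OX2H1] is the SMARTS for a carboxylic acid: an sp2 carbon double-bonded to O and single-bonded to an -OH oxygen.
The molecule carries 2 separate instances of a carboxylic acid group (-C(=O)OH) meeting every constraint; each maps to a distinct set of atoms, giving 2 matches.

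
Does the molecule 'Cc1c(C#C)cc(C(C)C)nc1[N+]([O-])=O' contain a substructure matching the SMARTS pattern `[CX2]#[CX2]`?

Yes

The pattern [CX2]#[CX2] describes a carbon-carbon triple bond — an alkyne.
The molecule carries an ethynyl group (-C#CH), whose atoms satisfy every constraint of the query, so the pattern matches.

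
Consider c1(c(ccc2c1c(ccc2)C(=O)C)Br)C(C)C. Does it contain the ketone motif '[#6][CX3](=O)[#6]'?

The pattern [#6][CX3](=O)[#6] describes a carbonyl carbon (no H) flanked by two carbons — a ketone.
The molecule carries an acetyl/ketone group (-C(=O)CH3), whose atoms satisfy every constraint of the query, so the pattern matches.

Yes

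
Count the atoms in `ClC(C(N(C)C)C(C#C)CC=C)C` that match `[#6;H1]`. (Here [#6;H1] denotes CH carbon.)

The query [#6;H1] means: any carbon bearing exactly one hydrogen.
Check the 13 heavy atoms by environment: 3× C (H3) → no; 5× C (H1) → match; 2× C (H2) → no; 1× C (H0) → no; 1× Cl (H0) → no; 1× N (H0) → no.
That gives 5 matching atoms.

5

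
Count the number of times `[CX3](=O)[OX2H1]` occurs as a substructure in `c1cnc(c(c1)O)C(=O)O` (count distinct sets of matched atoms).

1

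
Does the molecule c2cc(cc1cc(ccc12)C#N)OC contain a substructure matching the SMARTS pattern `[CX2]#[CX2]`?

The pattern [CX2]#[CX2] describes a carbon-carbon triple bond — an alkyne.
The closest candidate here is a nitrile (-C#N), but the triple bond is C#N, not C#C. No other fragment satisfies the full query, so there is no match.

No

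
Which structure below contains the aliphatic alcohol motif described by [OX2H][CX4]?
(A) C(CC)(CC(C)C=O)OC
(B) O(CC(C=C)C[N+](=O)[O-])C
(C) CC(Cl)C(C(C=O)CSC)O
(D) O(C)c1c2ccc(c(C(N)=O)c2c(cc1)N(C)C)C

C

[OX2H][CX4] describes a hydroxyl oxygen bound to an sp3 (X4) carbon (an aliphatic alcohol).
(A) has a methoxy ether (-OCH3) but the oxygen has H0 (ether), not H1.
(B) has a methoxy ether (-OCH3) but the oxygen has H0 (ether), not H1.
(C) contains a hydroxyl group (-OH), which satisfies every atom and bond constraint.
(D) has a methoxy ether (-OCH3) but the oxygen has H0 (ether), not H1.
So the answer is (C).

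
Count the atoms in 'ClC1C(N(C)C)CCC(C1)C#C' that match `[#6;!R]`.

4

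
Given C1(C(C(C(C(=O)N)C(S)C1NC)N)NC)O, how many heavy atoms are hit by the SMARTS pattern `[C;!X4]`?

The query [C;!X4] means: aliphatic carbon that does not have four total connections.
Check the 16 heavy atoms by environment: 8× C (X4) → no; 1× C (X3) → match; 1× O (X1) → no; 4× N (X3) → no; 1× S (X2) → no; 1× O (X2) → no.
That gives 1 matching atom.

1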